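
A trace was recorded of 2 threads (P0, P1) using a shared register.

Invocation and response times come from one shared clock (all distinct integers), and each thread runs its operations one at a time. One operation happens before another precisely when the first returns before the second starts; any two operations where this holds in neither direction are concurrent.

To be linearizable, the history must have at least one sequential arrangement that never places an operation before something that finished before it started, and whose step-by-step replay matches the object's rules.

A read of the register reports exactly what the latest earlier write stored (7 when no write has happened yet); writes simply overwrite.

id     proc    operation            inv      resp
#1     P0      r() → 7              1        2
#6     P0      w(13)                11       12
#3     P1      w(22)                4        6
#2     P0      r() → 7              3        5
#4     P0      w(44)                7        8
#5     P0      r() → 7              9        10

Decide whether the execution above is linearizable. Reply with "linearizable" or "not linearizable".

not linearizable

the violation lands at event 10, #5's response at time 10: events 1..9 linearize, events 1..10 do not
the 5 completed operations admit 2 real-time orders; each fails the register replay
one such order, #1, #2, #3, #4, #5, breaks at step 5 where #5 r() → 7 is illegal
one such order, #1, #3, #2, #4, #5, breaks at step 3 where #2 r() → 7 is illegal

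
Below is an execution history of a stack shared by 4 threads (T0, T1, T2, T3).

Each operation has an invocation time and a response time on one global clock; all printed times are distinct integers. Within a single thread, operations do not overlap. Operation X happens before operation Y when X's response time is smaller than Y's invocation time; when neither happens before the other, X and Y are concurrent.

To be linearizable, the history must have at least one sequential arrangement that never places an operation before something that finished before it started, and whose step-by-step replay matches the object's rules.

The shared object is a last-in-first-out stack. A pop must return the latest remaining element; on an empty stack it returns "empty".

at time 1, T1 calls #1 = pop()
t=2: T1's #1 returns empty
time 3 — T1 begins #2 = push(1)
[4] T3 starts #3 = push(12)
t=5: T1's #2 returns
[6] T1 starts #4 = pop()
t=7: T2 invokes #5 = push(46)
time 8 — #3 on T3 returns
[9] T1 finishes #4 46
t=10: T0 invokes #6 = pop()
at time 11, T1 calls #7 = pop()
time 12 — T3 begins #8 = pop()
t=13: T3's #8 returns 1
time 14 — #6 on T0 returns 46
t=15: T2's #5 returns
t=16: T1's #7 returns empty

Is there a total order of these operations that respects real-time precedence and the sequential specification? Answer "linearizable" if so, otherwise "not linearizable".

prefix check: 1..13 passes, 1..14 fails once #6's time-14 response joins
6 orders of the 6 completed stack ops respect real time; none is legal
no completion choice of the 2 pending operations (#5, #7) rescues it — every subset was tried
e.g. #1, #2, #3, #4, #6, #8 (pending dropped): illegal at step 4, since #4 pop() → 46 cannot apply there
e.g. #1, #2, #3, #4, #8, #6 (pending dropped): illegal at step 4, since #4 pop() → 46 cannot apply there

not linearizable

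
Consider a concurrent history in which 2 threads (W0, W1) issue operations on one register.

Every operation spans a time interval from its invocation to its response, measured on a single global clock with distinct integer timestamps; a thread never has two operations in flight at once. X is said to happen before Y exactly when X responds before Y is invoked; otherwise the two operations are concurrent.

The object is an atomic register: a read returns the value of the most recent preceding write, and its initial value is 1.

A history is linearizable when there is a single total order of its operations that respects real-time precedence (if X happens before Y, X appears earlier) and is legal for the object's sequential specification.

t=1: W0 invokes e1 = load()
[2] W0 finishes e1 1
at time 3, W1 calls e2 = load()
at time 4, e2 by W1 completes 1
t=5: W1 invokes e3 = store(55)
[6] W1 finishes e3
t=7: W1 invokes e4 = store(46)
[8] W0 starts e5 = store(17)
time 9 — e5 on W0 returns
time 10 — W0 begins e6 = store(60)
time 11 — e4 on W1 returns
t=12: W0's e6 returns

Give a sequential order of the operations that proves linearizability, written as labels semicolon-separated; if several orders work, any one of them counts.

e1; e2; e3; e4; e5; e6

after step 1 (e1 load() → 1): value 1
after step 2 (e2 load() → 1): value 1
after step 3 (e3 store(55)): value 55
after step 4 (e4 store(46)): value 46
after step 5 (e5 store(17)): value 17
after step 6 (e6 store(60)): value 60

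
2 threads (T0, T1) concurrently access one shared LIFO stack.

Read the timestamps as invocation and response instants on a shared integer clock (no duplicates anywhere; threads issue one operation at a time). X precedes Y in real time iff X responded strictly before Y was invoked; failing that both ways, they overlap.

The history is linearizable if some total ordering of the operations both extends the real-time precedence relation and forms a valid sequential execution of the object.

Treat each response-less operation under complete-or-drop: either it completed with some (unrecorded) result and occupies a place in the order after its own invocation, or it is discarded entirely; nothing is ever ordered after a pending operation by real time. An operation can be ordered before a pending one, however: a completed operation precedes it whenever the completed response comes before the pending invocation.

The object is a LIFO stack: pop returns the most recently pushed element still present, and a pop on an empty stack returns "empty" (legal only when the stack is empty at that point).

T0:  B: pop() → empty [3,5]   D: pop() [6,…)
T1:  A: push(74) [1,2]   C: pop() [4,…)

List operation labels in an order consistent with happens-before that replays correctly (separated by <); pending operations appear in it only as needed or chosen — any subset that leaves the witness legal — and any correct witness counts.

A < C < B

1. A push(74), leaving stack <74>
2. C pop() (pending, included), leaving stack <>
3. B pop() → empty, leaving stack <>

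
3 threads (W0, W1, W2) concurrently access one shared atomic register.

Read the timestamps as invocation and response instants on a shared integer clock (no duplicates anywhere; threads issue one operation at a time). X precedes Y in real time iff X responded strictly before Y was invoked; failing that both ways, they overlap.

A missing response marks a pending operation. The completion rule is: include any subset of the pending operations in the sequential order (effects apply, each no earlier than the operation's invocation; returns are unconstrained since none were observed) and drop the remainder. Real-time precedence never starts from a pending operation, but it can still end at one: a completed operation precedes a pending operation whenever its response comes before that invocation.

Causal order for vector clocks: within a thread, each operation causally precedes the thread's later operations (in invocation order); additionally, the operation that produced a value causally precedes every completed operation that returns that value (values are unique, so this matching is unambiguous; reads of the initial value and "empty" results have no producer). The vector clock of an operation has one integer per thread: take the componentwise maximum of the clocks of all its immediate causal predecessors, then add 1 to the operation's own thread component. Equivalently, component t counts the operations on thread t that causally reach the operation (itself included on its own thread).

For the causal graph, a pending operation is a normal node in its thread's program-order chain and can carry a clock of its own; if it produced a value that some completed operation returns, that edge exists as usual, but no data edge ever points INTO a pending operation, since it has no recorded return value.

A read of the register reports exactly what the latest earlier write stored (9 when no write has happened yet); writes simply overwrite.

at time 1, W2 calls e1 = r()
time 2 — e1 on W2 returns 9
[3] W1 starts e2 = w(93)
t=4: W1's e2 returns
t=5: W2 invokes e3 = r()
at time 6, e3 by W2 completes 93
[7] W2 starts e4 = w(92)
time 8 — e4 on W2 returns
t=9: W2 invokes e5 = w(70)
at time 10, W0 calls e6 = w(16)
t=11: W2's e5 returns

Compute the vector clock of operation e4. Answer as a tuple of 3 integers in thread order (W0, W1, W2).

VC(e1, invoked at 1): no causal predecessors; +1 on W2 → (0, 0, 1)
VC(e2, invoked at 3): no causal predecessors; +1 on W1 → (0, 1, 0)
VC(e6, invoked at 10): no causal predecessors; +1 on W0 → (1, 0, 0)
invoked at 5, e3 merges VC(e1)=(0, 0, 1), VC(e2)=(0, 1, 0) and bumps W2's slot → (0, 1, 2)
invoked at 7, e4 merges VC(e3)=(0, 1, 2) and bumps W2's slot → (0, 1, 3)
invoked at 9, e5 merges VC(e4)=(0, 1, 3) and bumps W2's slot → (0, 1, 4)
target: VC(e4) = (0, 1, 3)

(0, 1, 3)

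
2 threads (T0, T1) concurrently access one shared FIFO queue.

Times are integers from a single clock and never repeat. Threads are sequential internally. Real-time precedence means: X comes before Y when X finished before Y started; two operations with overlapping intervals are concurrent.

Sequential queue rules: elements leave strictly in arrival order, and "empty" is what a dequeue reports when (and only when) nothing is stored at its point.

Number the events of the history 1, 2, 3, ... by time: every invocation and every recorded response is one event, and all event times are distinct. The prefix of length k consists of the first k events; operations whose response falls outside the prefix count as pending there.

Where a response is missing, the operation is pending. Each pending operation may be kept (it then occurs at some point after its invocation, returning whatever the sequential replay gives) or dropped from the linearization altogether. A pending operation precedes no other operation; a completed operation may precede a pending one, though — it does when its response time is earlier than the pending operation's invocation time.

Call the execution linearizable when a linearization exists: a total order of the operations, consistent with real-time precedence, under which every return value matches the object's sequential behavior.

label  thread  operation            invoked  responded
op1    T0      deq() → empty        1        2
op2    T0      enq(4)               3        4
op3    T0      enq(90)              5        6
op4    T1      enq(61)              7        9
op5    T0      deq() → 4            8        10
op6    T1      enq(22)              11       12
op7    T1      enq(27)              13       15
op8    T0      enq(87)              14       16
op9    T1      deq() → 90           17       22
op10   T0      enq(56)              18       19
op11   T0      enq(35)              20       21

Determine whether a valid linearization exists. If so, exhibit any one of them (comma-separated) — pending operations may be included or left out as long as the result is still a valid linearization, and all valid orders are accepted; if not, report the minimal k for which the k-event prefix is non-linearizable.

1. op1 deq() → empty, leaving queue <>
2. op2 enq(4), leaving queue <4>
3. op3 enq(90), leaving queue <4,90>
4. op4 enq(61), leaving queue <4,90,61>
5. op5 deq() → 4, leaving queue <90,61>
6. op6 enq(22), leaving queue <90,61,22>
7. op7 enq(27), leaving queue <90,61,22,27>
8. op8 enq(87), leaving queue <90,61,22,27,87>
9. op9 deq() → 90, leaving queue <61,22,27,87>
10. op10 enq(56), leaving queue <61,22,27,87,56>
11. op11 enq(35), leaving queue <61,22,27,87,56,35>

linearizable — witness: op1, op2, op3, op4, op5, op6, op7, op8, op9, op10, op11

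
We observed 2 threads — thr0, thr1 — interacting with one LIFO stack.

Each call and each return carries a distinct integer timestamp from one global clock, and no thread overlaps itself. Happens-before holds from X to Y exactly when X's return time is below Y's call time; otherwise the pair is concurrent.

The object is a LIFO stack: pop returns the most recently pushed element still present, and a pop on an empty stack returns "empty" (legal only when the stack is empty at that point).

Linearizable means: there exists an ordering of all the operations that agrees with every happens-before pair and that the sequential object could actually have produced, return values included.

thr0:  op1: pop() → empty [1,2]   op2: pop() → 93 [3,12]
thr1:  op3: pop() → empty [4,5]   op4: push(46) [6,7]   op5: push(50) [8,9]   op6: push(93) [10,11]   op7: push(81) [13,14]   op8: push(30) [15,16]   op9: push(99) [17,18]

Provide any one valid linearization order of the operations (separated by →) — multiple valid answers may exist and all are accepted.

1. op1 pop() → empty, leaving stack <>
2. op3 pop() → empty, leaving stack <>
3. op4 push(46), leaving stack <46>
4. op5 push(50), leaving stack <46,50>
5. op6 push(93), leaving stack <46,50,93>
6. op2 pop() → 93, leaving stack <46,50>
7. op7 push(81), leaving stack <46,50,81>
8. op8 push(30), leaving stack <46,50,81,30>
9. op9 push(99), leaving stack <46,50,81,30,99>

op1 → op3 → op4 → op5 → op6 → op2 → op7 → op8 → op9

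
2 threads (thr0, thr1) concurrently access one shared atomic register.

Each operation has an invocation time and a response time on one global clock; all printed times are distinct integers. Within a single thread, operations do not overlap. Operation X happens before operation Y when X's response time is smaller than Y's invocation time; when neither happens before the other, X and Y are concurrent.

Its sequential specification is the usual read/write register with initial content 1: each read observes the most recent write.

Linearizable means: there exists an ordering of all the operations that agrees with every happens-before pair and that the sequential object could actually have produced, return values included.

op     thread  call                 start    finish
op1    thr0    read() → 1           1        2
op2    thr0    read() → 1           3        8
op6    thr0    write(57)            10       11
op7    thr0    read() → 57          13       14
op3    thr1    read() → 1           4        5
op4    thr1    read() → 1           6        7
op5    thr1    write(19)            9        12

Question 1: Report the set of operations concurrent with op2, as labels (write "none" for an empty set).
Answer: op3, op4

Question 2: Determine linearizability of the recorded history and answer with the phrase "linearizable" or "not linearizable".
linearizable

one valid linearization: op1, op2, op3, op4, op5, op6, op7
step 1: op1 read() → 1 — value 1
step 2: op2 read() → 1 — value 1
step 3: op3 read() → 1 — value 1
step 4: op4 read() → 1 — value 1
step 5: op5 write(19) — value 19
step 6: op6 write(57) — value 57
step 7: op7 read() → 57 — value 57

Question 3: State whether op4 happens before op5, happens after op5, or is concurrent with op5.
Answer: before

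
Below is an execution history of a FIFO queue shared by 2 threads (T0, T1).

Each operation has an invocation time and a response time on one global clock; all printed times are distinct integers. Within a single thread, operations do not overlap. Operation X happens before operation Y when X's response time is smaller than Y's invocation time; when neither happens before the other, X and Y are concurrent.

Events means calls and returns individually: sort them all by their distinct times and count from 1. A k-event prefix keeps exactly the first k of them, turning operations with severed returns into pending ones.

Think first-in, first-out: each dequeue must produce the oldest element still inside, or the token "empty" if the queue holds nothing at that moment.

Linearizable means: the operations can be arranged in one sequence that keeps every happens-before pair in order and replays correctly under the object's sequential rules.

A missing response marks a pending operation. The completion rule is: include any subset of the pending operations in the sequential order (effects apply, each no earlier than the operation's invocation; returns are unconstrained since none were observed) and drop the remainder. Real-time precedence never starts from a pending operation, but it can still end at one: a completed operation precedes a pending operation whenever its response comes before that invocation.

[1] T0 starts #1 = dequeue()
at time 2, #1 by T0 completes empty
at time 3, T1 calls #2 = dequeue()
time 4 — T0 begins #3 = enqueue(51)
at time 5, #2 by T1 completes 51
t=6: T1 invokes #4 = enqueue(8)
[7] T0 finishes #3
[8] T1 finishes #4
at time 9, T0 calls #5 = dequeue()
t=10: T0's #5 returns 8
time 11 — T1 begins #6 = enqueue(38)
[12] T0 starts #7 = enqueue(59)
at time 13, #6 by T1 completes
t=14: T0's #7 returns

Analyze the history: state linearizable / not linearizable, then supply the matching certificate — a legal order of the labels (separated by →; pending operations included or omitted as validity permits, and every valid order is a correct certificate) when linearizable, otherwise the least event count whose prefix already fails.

linearizable — witness: #1 → #3 → #2 → #4 → #5 → #6 → #7

1. #1 dequeue() → empty, leaving queue <>
2. #3 enqueue(51), leaving queue <51>
3. #2 dequeue() → 51, leaving queue <>
4. #4 enqueue(8), leaving queue <8>
5. #5 dequeue() → 8, leaving queue <>
6. #6 enqueue(38), leaving queue <38>
7. #7 enqueue(59), leaving queue <38,59>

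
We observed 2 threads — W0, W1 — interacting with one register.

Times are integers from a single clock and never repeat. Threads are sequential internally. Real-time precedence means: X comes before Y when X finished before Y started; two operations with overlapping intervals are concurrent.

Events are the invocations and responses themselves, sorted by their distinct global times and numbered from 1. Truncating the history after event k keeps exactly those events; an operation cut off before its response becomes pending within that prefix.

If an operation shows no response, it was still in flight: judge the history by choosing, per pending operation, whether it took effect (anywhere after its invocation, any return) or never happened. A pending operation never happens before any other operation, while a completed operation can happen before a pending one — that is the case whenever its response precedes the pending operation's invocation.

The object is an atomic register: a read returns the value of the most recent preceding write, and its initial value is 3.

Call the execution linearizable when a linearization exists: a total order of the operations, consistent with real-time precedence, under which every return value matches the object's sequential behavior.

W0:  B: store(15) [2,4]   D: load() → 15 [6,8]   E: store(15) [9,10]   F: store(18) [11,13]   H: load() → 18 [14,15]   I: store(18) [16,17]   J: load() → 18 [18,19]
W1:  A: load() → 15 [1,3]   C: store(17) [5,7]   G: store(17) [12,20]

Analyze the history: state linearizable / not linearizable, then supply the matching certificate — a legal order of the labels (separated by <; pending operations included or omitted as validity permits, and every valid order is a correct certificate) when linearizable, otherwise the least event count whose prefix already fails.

linearizable — witness: B < A < D < C < E < F < H < G < I < J

after step 1 (B store(15)): value 15
after step 2 (A load() → 15): value 15
after step 3 (D load() → 15): value 15
after step 4 (C store(17)): value 17
after step 5 (E store(15)): value 15
after step 6 (F store(18)): value 18
after step 7 (H load() → 18): value 18
after step 8 (G store(17)): value 17
after step 9 (I store(18)): value 18
after step 10 (J load() → 18): value 18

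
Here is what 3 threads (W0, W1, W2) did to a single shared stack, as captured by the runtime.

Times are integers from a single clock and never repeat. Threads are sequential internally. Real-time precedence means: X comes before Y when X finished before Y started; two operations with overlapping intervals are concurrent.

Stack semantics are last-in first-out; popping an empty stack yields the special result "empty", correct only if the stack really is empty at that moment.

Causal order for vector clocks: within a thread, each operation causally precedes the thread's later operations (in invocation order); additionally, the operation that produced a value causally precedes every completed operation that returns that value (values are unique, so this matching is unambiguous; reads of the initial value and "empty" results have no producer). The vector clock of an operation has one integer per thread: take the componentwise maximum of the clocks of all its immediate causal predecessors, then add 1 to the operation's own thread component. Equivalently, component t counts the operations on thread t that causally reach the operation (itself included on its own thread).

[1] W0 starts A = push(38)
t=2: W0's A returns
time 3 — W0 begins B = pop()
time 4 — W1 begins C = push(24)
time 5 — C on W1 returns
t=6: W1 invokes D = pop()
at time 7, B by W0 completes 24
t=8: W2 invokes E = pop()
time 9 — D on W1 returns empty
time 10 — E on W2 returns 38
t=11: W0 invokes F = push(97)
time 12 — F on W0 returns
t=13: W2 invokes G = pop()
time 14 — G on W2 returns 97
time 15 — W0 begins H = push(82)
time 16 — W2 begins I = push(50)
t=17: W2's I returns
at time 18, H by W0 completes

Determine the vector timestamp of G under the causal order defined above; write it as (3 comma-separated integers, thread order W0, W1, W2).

(3, 1, 2)

no predecessors for C (invoked 4): W1 increments from zero → (0, 1, 0)
no predecessors for A (invoked 1): W0 increments from zero → (1, 0, 0)
merge at D (invoked 6): VC(C)=(0, 1, 0), own-thread bump on W1 → (0, 2, 0)
merge at E (invoked 8): VC(A)=(1, 0, 0), own-thread bump on W2 → (1, 0, 1)
merge at B (invoked 3): VC(A)=(1, 0, 0), VC(C)=(0, 1, 0), own-thread bump on W0 → (2, 1, 0)
merge at F (invoked 11): VC(B)=(2, 1, 0), own-thread bump on W0 → (3, 1, 0)
merge at H (invoked 15): VC(F)=(3, 1, 0), own-thread bump on W0 → (4, 1, 0)
merge at G (invoked 13): VC(E)=(1, 0, 1), VC(F)=(3, 1, 0), own-thread bump on W2 → (3, 1, 2)
merge at I (invoked 16): VC(G)=(3, 1, 2), own-thread bump on W2 → (3, 1, 3)
target: VC(G) = (3, 1, 2)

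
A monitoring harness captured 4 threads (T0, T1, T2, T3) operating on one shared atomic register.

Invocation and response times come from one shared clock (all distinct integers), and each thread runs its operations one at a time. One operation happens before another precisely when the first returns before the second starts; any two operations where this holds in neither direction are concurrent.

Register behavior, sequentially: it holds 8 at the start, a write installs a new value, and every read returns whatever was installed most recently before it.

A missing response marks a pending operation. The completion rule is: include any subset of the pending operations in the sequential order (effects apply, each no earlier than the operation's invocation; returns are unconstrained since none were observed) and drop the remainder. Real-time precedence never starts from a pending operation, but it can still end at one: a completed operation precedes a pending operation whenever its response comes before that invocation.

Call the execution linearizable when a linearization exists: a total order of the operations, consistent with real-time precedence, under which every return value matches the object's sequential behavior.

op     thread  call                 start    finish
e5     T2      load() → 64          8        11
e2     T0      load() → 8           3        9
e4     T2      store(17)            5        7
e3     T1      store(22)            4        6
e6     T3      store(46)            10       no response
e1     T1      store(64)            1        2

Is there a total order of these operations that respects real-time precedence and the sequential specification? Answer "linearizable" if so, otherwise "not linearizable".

not linearizable

cut after 8 events: linearizable; cut after 9 events (e2 responds, time 9): not linearizable
6 orders of the 4 completed atomic register ops respect real time; none is legal
no completion choice of the 1 pending operation (e5) rescues it — every subset was tried
e.g. e1, e2, e3, e4 (pending dropped): illegal at step 2, since e2 load() → 8 cannot apply there
e.g. e1, e2, e4, e3 (pending dropped): illegal at step 2, since e2 load() → 8 cannot apply there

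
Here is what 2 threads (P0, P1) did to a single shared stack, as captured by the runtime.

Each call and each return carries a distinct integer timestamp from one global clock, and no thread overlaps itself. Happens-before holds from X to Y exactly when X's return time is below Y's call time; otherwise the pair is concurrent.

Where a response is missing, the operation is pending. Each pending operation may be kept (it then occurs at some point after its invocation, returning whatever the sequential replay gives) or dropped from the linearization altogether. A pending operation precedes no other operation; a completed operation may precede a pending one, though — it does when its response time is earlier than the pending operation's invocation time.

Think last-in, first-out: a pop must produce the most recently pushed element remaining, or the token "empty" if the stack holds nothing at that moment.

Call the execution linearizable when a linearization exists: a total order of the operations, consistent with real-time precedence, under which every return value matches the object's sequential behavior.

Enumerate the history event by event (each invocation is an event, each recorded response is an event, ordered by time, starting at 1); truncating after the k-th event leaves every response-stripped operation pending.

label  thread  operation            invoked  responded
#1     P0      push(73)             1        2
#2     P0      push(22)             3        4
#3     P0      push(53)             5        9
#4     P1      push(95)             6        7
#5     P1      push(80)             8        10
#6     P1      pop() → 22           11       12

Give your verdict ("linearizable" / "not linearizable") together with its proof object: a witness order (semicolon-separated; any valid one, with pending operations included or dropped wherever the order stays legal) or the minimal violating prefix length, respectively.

through event 11 a valid linearization exists; event 12 (#6 responding at time 12) ends that
no legal order exists: 3 real-time-consistent candidates over 6 completed stack operations, all rejected
one such order, #1, #2, #3, #4, #5, #6, breaks at step 6 where #6 pop() → 22 is illegal
one such order, #1, #2, #4, #3, #5, #6, breaks at step 6 where #6 pop() → 22 is illegal

not linearizable — minimal violating prefix: 12 events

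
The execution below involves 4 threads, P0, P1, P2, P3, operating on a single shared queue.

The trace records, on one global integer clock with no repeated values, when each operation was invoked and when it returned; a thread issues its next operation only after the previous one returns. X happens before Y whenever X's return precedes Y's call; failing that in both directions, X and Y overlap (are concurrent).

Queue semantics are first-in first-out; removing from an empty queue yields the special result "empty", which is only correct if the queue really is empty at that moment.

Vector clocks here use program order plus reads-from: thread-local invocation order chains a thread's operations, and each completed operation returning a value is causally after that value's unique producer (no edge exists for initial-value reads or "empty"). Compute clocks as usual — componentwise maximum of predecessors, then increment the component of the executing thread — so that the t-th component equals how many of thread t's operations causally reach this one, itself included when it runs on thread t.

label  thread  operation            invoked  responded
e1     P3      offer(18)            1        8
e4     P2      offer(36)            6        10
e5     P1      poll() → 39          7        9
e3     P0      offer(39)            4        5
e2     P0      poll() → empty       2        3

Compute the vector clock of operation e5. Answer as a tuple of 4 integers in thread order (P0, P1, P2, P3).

(2, 1, 0, 0)

e1 (invocation 1): nothing precedes it; P3's component alone gives (0, 0, 0, 1)
e4 (invocation 6): nothing precedes it; P2's component alone gives (0, 0, 1, 0)
e2 (invocation 2): nothing precedes it; P0's component alone gives (1, 0, 0, 0)
VC(e3, invoked at 4): max of VC(e2)=(1, 0, 0, 0), then +1 on thread P0 → (2, 0, 0, 0)
VC(e5, invoked at 7): max of VC(e3)=(2, 0, 0, 0), then +1 on thread P1 → (2, 1, 0, 0)
target: VC(e5) = (2, 1, 0, 0)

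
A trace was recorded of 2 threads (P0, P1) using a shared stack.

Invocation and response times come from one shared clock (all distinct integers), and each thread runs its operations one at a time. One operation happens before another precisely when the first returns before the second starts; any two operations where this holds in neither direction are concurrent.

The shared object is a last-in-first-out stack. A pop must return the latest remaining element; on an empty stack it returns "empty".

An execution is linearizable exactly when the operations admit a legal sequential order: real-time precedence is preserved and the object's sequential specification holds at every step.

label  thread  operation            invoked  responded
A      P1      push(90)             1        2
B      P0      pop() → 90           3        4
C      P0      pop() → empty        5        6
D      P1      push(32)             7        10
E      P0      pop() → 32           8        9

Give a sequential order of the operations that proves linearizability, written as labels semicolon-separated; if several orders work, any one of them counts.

A; B; C; D; E

1. A push(90), leaving stack <90>
2. B pop() → 90, leaving stack <>
3. C pop() → empty, leaving stack <>
4. D push(32), leaving stack <32>
5. E pop() → 32, leaving stack <>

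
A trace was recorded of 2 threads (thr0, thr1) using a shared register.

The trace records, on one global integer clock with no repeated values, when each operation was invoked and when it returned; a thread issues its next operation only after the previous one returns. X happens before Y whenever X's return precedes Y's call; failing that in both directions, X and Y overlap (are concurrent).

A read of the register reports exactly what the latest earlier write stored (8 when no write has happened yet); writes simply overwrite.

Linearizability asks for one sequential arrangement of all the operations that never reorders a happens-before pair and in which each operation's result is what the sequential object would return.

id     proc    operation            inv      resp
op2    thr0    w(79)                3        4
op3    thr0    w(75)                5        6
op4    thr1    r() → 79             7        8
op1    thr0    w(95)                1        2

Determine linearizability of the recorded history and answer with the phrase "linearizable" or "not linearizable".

already the first 8 events (up to op4's response at time 8) admit no linearization; the first 7 still do
the sole real-time-consistent order of 4 completed operations fails the register replay
take op1, op2, op3, op4: step 4 already fails, because op4 r() → 79 cannot occur there

not linearizable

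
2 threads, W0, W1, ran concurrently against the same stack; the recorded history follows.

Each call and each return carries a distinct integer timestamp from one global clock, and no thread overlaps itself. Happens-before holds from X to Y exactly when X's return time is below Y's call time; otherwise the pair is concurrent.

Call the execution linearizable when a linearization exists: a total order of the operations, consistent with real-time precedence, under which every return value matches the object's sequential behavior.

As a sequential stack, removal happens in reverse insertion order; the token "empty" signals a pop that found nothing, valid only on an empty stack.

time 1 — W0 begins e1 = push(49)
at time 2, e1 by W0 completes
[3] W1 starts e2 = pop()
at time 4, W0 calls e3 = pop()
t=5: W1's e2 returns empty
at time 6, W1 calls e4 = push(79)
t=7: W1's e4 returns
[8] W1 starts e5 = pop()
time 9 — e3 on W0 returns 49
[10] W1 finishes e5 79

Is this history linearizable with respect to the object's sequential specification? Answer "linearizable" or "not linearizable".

witness order: e1, e3, e2, e4, e5
step 1: e1 push(49) — stack <49>
step 2: e3 pop() → 49 — stack <>
step 3: e2 pop() → empty — stack <>
step 4: e4 push(79) — stack <79>
step 5: e5 pop() → 79 — stack <>

linearizable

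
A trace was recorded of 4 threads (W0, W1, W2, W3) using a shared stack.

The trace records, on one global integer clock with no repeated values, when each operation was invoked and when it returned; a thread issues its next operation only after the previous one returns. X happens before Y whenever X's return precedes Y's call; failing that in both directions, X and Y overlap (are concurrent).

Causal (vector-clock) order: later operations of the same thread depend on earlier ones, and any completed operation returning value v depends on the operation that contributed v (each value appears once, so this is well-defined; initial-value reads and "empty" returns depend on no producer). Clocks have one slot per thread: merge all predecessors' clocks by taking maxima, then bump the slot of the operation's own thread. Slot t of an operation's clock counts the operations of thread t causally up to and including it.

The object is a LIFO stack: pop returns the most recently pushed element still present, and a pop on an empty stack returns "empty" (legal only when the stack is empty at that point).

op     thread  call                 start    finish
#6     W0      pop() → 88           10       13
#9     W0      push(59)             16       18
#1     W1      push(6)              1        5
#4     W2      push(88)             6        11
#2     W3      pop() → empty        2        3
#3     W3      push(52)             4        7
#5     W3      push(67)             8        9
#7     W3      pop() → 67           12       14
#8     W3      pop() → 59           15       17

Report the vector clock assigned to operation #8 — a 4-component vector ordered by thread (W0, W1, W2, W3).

VC(#2, invoked at 2): no causal predecessors; +1 on W3 → (0, 0, 0, 1)
VC(#4, invoked at 6): no causal predecessors; +1 on W2 → (0, 0, 1, 0)
VC(#1, invoked at 1): no causal predecessors; +1 on W1 → (0, 1, 0, 0)
#3, invoked 4, takes VC(#2)=(0, 0, 0, 1) under max, adds 1 for W3 → (0, 0, 0, 2)
#6, invoked 10, takes VC(#4)=(0, 0, 1, 0) under max, adds 1 for W0 → (1, 0, 1, 0)
#5, invoked 8, takes VC(#3)=(0, 0, 0, 2) under max, adds 1 for W3 → (0, 0, 0, 3)
#9, invoked 16, takes VC(#6)=(1, 0, 1, 0) under max, adds 1 for W0 → (2, 0, 1, 0)
#7, invoked 12, takes VC(#5)=(0, 0, 0, 3) under max, adds 1 for W3 → (0, 0, 0, 4)
#8, invoked 15, takes VC(#7)=(0, 0, 0, 4), VC(#9)=(2, 0, 1, 0) under max, adds 1 for W3 → (2, 0, 1, 5)
target: VC(#8) = (2, 0, 1, 5)

(2, 0, 1, 5)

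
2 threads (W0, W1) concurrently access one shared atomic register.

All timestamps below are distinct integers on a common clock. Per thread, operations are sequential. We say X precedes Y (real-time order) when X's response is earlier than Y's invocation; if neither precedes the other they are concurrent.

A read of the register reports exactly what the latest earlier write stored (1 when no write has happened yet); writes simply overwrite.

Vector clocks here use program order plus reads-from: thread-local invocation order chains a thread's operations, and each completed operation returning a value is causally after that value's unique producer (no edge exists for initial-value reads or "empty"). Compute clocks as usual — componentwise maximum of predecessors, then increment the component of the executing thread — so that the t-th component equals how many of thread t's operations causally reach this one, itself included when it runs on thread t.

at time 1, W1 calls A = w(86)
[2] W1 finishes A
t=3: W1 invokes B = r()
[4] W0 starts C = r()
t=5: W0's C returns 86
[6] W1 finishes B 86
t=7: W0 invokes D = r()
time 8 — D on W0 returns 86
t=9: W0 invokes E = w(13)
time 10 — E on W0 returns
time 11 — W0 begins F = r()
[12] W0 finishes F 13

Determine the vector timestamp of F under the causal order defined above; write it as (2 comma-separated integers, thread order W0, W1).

(4, 1)

A (invocation 1): nothing precedes it; W1's component alone gives (0, 1)
merge at B (invoked 3): VC(A)=(0, 1), own-thread bump on W1 → (0, 2)
merge at C (invoked 4): VC(A)=(0, 1), own-thread bump on W0 → (1, 1)
merge at D (invoked 7): VC(A)=(0, 1), VC(C)=(1, 1), own-thread bump on W0 → (2, 1)
merge at E (invoked 9): VC(D)=(2, 1), own-thread bump on W0 → (3, 1)
merge at F (invoked 11): VC(E)=(3, 1), own-thread bump on W0 → (4, 1)
target: VC(F) = (4, 1)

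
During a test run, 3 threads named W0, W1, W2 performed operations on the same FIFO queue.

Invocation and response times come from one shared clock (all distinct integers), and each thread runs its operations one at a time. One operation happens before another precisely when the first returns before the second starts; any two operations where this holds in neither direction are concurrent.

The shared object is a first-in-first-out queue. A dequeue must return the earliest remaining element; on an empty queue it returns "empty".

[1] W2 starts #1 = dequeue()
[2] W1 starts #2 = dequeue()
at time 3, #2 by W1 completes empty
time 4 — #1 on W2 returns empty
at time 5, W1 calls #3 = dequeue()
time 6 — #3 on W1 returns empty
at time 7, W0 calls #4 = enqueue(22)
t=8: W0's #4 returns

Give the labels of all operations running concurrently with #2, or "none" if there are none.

#1

#2 spans [2,3]; an op avoiding the whole window 2..3 is ordered, any other is concurrent
#1 [1,4]: concurrent
#3 [5,6]: after
#4 [7,8]: after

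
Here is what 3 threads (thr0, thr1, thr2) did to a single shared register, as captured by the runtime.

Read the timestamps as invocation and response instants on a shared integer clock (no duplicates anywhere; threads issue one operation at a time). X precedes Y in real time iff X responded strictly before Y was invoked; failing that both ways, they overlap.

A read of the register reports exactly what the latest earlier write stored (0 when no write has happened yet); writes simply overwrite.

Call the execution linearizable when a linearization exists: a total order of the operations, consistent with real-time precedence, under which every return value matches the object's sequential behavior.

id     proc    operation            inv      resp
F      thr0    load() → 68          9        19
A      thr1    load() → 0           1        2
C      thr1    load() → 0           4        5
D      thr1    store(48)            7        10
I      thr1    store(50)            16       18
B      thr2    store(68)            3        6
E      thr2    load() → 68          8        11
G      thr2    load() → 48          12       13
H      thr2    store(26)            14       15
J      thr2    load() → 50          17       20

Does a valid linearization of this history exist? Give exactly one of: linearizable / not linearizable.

linearizable

a witness: A, C, B, E, F, D, G, H, I, J
after step 1 (A load() → 0): value 0
after step 2 (C load() → 0): value 0
after step 3 (B store(68)): value 68
after step 4 (E load() → 68): value 68
after step 5 (F load() → 68): value 68
after step 6 (D store(48)): value 48
after step 7 (G load() → 48): value 48
after step 8 (H store(26)): value 26
after step 9 (I store(50)): value 50
after step 10 (J load() → 50): value 50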